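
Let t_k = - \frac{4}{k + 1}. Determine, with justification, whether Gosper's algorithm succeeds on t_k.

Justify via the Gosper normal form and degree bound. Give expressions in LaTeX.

No; the coefficient equations for f are inconsistent.

Ratio r(k) = (k + 1)/(k + 2).
Normal form (A,B,C) = (k + 1, k + 2, 1).
f must satisfy (k + 1)·f(k+1) − (k + 1)·f(k) = 1.
d = 0 from the (1,1,0) case.
f = c0 ⇒ A·f(k+1) − B(k−1)·f(k) − C = -1. The system {-1 = 0} is inconsistent; no antidifference.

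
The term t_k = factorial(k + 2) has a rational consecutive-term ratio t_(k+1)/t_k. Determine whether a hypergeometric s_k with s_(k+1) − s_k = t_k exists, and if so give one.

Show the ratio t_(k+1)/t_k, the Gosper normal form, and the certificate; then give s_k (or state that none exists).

none (Gosper's algorithm certifies no s_k)

Step 1: r(k) = k + 3.
So A=k + 3 and B=1, with C=1.
Set up (k + 3)·f(k+1) − (1)·f(k) − (1) = 0.
deg f ≤ -1 (via 1,0,0).
Bound -1 < 0, so the key equation has no polynomial solution.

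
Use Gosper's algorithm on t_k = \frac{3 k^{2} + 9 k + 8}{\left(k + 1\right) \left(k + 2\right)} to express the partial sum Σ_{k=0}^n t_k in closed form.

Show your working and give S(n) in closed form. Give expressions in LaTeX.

S(n) = \frac{3 n^{2} + 11 n + 8}{n + 2}

Step 1: r(k) = (k + 1)*(9*k + 3*(k + 1)**2 + 17)/((k + 3)*(3*k**2 + 9*k + 8)).
Factor: A=k + 1; B=k + 3; C=k**2 + 3*k + 8/3.
Solve (k + 1)·f(k+1) − (k + 2)·f(k) = k**2 + 3*k + 8/3.
From deg A=1, deg B=1, deg C=2: d=2.
A polynomial solution: f(k) = k*(3*k + 5)/3.
Certificate R = B(k−1)f/C = k*(k + 2)*(3*k + 5)/(3*k**2 + 9*k + 8) gives s_k = k*(3*k + 5)/(k + 1).
Check: Δs_k = (3*k**2 + 9*k + 8)/(k**2 + 3*k + 2). ✓
s_(n+1) = (3*n**2 + 11*n + 8)/(n + 2) and s_(0) = 0, so S(n) = (3*n**2 + 11*n + 8)/(n + 2).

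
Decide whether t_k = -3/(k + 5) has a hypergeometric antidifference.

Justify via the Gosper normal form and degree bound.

Ratio r(k) = (k + 5)/(k + 6).
Gosper form: A/B · C(k+1)/C(k) with A=k + 5, B=k + 6, C=1.
Set up (k + 5)·f(k+1) − (k + 5)·f(k) − (1) = 0.
From deg A=1, deg B=1, deg C=0: d=0.
f = c0 ⇒ A·f(k+1) − B(k−1)·f(k) − C = -1. The system {-1 = 0} is inconsistent; no antidifference.

No; the coefficient equations for f are inconsistent.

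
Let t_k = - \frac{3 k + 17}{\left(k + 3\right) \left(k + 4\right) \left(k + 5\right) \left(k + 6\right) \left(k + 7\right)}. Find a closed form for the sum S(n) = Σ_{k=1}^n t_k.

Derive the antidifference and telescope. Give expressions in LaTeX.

S(n) = \frac{n \left(- n^{2} - 16 n - 83\right)}{140 \left(n^{3} + 16 n^{2} + 83 n + 140\right)}

The ratio is (k + 3)*(3*k + 20)/((k + 8)*(3*k + 17)).
So A=k + 3 and B=k + 8, with C=k + 17/3.
f must satisfy (k + 3)·f(k+1) − (k + 7)·f(k) = k + 17/3.
Degrees (1,1,1) ⇒ d ≤ 4.
A polynomial solution: f(k) = k*(k + 5)*(k**2 + 13*k + 54)/216.
Then R = B(k−1)f/C = k*(k + 5)*(k + 7)*(k**2 + 13*k + 54)/(72*(3*k + 17)), so s_k = R(k)·t_k = k*(-k**2 - 13*k - 54)/(72*(k**3 + 13*k**2 + 54*k + 72)).
Check: Δs_k = (-3*k - 17)/(k**5 + 25*k**4 + 245*k**3 + 1175*k**2 + 2754*k + 2520). ✓
Telescope: S(n) = s_(n+1) − s_(1) = (-n**3 - 16*n**2 - 83*n - 68)/(72*(n**3 + 16*n**2 + 83*n + 140)) − (-17/2520) = n*(-n**2 - 16*n - 83)/(140*(n**3 + 16*n**2 + 83*n + 140)).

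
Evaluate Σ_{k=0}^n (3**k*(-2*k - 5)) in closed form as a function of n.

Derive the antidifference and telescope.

Compute t_(k+1)/t_k: get 3*(2*k + 7)/(2*k + 5).
Gosper form: A/B · C(k+1)/C(k) with A=3, B=1, C=k + 5/2.
Need (3)·f(k+1) − (1)·f(k) = k + 5/2.
Bound: deg f ≤ 1.
Solve for f: f(k) = (k + 1)/2 (degree 1 ≤ 1).
R(k) = B(k−1)·f(k)/C(k) = (k + 1)/(2*k + 5); s_k = R·t_k = 3**k*(-k - 1).
Check: Δs_k = 3**k*(-2*k - 5). ✓
Evaluate: s_(n+1) = 3**(n + 1)*(-n - 2); subtract s_(0) = -1 ⇒ S(n) = -3*3**n*n - 6*3**n + 1.

S(n) = -3*3**n*n - 6*3**n + 1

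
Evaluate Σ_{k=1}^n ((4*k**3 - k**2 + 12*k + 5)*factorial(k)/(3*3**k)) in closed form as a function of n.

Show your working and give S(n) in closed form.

S(n) = 3**(-n - 1)*(-2*3**n + 4*n**3*factorial(n) + 11*n**2*factorial(n) + 9*n*factorial(n) + 2*factorial(n))

Compute t_(k+1)/t_k: get (k + 1)*(12*k + 4*(k + 1)**3 - (k + 1)**2 + 17)/(3*(4*k**3 - k**2 + 12*k + 5)).
Gosper form: A/B · C(k+1)/C(k) with A=k/3 + 1/3, B=1, C=k**3 - k**2/4 + 3*k + 5/4.
Solve (k/3 + 1/3)·f(k+1) − (1)·f(k) = k**3 - k**2/4 + 3*k + 5/4.
Bound: deg f ≤ 2.
Match coefficients ⇒ f(k) = 3*(4*k**2 - k - 1)/4.
Get s_k = R·t_k = (4*k**2 - k - 1)*factorial(k)/3**k with R(k) = B(k−1)f(k)/C(k) = 3*(4*k**2 - k - 1)/(4*k**3 - k**2 + 12*k + 5).
s_(k+1) − s_k = (4*k**3 - k**2 + 12*k + 5)*factorial(k)/(3*3**k) = t_k.
s_(n+1) = 3**(-n - 1)*(4*n**2 + 7*n + 2)*factorial(n + 1) and s_(1) = 2/3, so S(n) = 3**(-n - 1)*(-2*3**n + 4*n**3*factorial(n) + 11*n**2*factorial(n) + 9*n*factorial(n) + 2*factorial(n)).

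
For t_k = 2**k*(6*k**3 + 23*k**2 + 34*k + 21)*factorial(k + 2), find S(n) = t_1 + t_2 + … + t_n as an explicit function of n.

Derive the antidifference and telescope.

The ratio is 2*(6*k**4 + 59*k**3 + 221*k**2 + 378*k + 252)/(6*k**3 + 23*k**2 + 34*k + 21).
Normal form (A,B,C) = (2*k + 6, 1, k**3 + 23*k**2/6 + 17*k/3 + 7/2).
f must satisfy (2*k + 6)·f(k+1) − (1)·f(k) = k**3 + 23*k**2/6 + 17*k/3 + 7/2.
deg f ≤ 2 (via 1,0,3).
Match coefficients ⇒ f(k) = (3*k**2 - 2*k + 3)/6.
So s_k = (B(k−1)f/C)·t_k = ((3*k**2 - 2*k + 3)/(6*k**3 + 23*k**2 + 34*k + 21))·t_k = 2**k*(3*k**2 - 2*k + 3)*factorial(k + 2).
s_(k+1) − s_k = 2**k*(6*k**3 + 23*k**2 + 34*k + 21)*factorial(k + 2) = t_k.
s_(n+1) = 2**(n + 1)*(3*n**2 + 4*n + 4)*factorial(n + 3) and s_(1) = 48, so S(n) = 6*2**n*n**2*factorial(n + 3) + 8*2**n*n*factorial(n + 3) + 8*2**n*factorial(n + 3) - 48.

S(n) = 6*2**n*n**2*factorial(n + 3) + 8*2**n*n*factorial(n + 3) + 8*2**n*factorial(n + 3) - 48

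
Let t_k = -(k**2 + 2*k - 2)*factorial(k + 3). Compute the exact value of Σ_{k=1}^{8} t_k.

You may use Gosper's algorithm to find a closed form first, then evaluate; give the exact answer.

Σ = -3353011224

The ratio is (k + 4)*(2*k + (k + 1)**2)/(k**2 + 2*k - 2).
Gosper form: A/B · C(k+1)/C(k) with A=k + 4, B=1, C=k**2 + 2*k - 2.
Need (k + 4)·f(k+1) − (1)·f(k) = k**2 + 2*k - 2.
Degrees (1,0,2) ⇒ d ≤ 1.
A polynomial solution: f(k) = k - 2.
R(k) = B(k−1)·f(k)/C(k) = (k - 2)/(k**2 + 2*k - 2); s_k = R·t_k = -(k - 2)*factorial(k + 3).
Check: Δs_k = -(k**2 + 2*k - 2)*factorial(k + 3). ✓
Σ_(k=1)^(8) t_k = s_(9) − s_(1) = -3353011200 − (24) = -3353011224.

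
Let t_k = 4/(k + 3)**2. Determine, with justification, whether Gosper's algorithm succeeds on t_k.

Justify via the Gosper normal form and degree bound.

No — t_k has no hypergeometric antidifference.

t_(k+1)/t_k = (k + 3)**2/(k + 4)**2.
Take A(k)=k**2 + 6*k + 9, B(k)=k**2 + 8*k + 16, C(k)=1.
Set up (k**2 + 6*k + 9)·f(k+1) − (k**2 + 6*k + 9)·f(k) − (1) = 0.
deg f ≤ 0 (via 2,2,0).
Generic f = c0 gives residual -1; -1 = 0 cannot hold, so t_k is not Gosper-summable.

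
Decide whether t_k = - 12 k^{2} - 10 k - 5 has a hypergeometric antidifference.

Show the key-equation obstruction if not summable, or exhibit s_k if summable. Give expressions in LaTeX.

The ratio is (12*k**2 + 34*k + 27)/(12*k**2 + 10*k + 5).
Factor: A=1; B=1; C=k**2 + 5*k/6 + 5/12.
f must satisfy (1)·f(k+1) − (1)·f(k) = k**2 + 5*k/6 + 5/12.
d = 3 from the (0,0,2) case.
Solve for f: f(k) = k*(4*k**2 - k + 2)/12 (degree 3 ≤ 3).
Certificate R = B(k−1)f/C = k*(4*k**2 - k + 2)/(12*k**2 + 10*k + 5) gives s_k = k*(-4*k**2 + k - 2).
Verify: -12*k**2 - 10*k - 5 matches t_k.

Yes. s_k = k \left(- 4 k^{2} + k - 2\right).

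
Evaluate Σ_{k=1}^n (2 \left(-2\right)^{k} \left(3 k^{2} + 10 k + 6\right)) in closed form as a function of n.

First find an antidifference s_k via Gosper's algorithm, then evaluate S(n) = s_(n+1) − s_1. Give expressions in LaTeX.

S(n) = 4 \left(-2\right)^{n} n^{2} + 16 \left(-2\right)^{n} n + 12 \left(-2\right)^{n} - 12

r(k) = 2*(-3*k**2 - 16*k - 19)/(3*k**2 + 10*k + 6) after simplifying.
Take A(k)=-2, B(k)=1, C(k)=k**2 + 10*k/3 + 2.
Solve (-2)·f(k+1) − (1)·f(k) = k**2 + 10*k/3 + 2.
Bound: deg f ≤ 2.
Solving with deg f ≤ 2: f(k) = -k*(k + 2)/3.
So s_k = (B(k−1)f/C)·t_k = (-k*(k + 2)/(3*k**2 + 10*k + 6))·t_k = (-2)**(k + 1)*k*(k + 2).
Verify: 2*(-2)**k*(3*k**2 + 10*k + 6) matches t_k.
Evaluate: s_(n+1) = (-2)**(n + 2)*(n**2 + 4*n + 3); subtract s_(1) = 12 ⇒ S(n) = 4*(-2)**n*n**2 + 16*(-2)**n*n + 12*(-2)**n - 12.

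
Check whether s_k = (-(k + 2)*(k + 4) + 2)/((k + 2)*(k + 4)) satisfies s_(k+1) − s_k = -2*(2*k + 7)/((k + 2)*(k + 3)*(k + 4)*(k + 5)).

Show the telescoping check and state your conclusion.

s_(k+1) = (-(k + 3)*(k + 5) + 2)/((k + 3)*(k + 5))
s_(k+1) − s_k = 2*(-2*k - 7)/(k**4 + 14*k**3 + 71*k**2 + 154*k + 120)
(s_(k+1) − s_k) − t_k = 0

Valid: the claim telescopes to t_k.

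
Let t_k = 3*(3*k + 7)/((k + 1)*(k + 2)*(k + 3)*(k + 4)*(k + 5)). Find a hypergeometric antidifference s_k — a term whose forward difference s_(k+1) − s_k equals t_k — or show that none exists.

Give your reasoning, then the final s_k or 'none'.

The ratio is (k + 1)*(3*k + 10)/((k + 6)*(3*k + 7)).
Gosper form: A/B · C(k+1)/C(k) with A=k + 1, B=k + 6, C=k + 7/3.
f must satisfy (k + 1)·f(k+1) − (k + 5)·f(k) = k + 7/3.
From deg A=1, deg B=1, deg C=1: d=4.
Match coefficients ⇒ f(k) = k*(k + 2)*(k**2 + 8*k + 19)/36.
So s_k = (B(k−1)f/C)·t_k = (k*(k + 2)*(k + 5)*(k**2 + 8*k + 19)/(12*(3*k + 7)))·t_k = k*(k**2 + 8*k + 19)/(4*(k**3 + 8*k**2 + 19*k + 12)).
Check: Δs_k = 3*(3*k + 7)/(k**5 + 15*k**4 + 85*k**3 + 225*k**2 + 274*k + 120). ✓

s_k = k*(k**2 + 8*k + 19)/(4*(k**3 + 8*k**2 + 19*k + 12))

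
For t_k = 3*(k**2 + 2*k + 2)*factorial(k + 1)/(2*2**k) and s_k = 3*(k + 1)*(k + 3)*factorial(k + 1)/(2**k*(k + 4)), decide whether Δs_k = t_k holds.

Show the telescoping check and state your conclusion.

Invalid: residual -3*(k**3 + 6*k**2 + 8*k + 6)*factorial(k + 1)/(2*2**k*(k + 4)*(k + 5)) ≠ 0.

s_(k+1) = 3*(k + 2)*(k + 4)*factorial(k + 2)/(2*2**k*(k + 5))
s_(k+1) − s_k = 3*(k**4 + 10*k**3 + 34*k**2 + 50*k + 34)*factorial(k + 1)/(2*2**k*(k + 4)*(k + 5))
(s_(k+1) − s_k) − t_k = -3*(k**3 + 6*k**2 + 8*k + 6)*factorial(k + 1)/(2*2**k*(k + 4)*(k + 5))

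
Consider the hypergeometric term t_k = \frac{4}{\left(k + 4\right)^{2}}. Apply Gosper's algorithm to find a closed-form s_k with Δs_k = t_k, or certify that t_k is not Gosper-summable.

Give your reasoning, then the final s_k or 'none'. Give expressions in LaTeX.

Step 1: r(k) = (k + 4)**2/(k + 5)**2.
Factor: A=k**2 + 8*k + 16; B=k**2 + 10*k + 25; C=1.
Need (k**2 + 8*k + 16)·f(k+1) − (k**2 + 8*k + 16)·f(k) = 1.
d = 0 from the (2,2,0) case.
Generic f = c0 gives residual -1; -1 = 0 cannot hold, so t_k is not Gosper-summable.

none (Gosper's algorithm certifies no s_k)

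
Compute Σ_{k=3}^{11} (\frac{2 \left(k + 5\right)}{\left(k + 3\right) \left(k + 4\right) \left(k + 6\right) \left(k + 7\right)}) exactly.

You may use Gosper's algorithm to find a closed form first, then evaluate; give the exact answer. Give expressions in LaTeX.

Compute t_(k+1)/t_k: get (k + 3)*(k + 6)**2/((k + 5)**2*(k + 8)).
A = k + 3, B = k + 8, C = k**2 + 10*k + 25.
Solve (k + 3)·f(k+1) − (k + 7)·f(k) = k**2 + 10*k + 25.
deg f ≤ 4 (via 1,1,2).
Solve for f: f(k) = k*(k + 4)*(k + 5)*(k + 9)/36 (degree 4 ≤ 4).
Then R = B(k−1)f/C = k*(k + 4)*(k + 7)*(k + 9)/(36*(k + 5)), so s_k = R(k)·t_k = k*(k + 9)/(18*(k**2 + 9*k + 18)).
s_(k+1) − s_k = 2*(k + 5)/(k**4 + 20*k**3 + 145*k**2 + 450*k + 504) = t_k.
Evaluate s at k=12 and k=3: 7/135 and 1/27; difference 2/135.

Σ = 2/135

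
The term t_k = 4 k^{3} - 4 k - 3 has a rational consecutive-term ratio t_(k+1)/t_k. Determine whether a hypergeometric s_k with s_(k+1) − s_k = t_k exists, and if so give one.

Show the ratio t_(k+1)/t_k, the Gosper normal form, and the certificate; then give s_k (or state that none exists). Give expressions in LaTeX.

s_k = k \left(k^{3} - 2 k^{2} - k - 1\right)

Step 1: r(k) = (4*k - 4*(k + 1)**3 + 7)/(-4*k**3 + 4*k + 3).
Factor: A=1; B=1; C=k**3 - k - 3/4.
f must satisfy (1)·f(k+1) − (1)·f(k) = k**3 - k - 3/4.
Degrees (0,0,3) ⇒ d ≤ 4.
Coefficient equations give f(k) = k*(k**3 - 2*k**2 - k - 1)/4.
Then R = B(k−1)f/C = k*(k**3 - 2*k**2 - k - 1)/(4*k**3 - 4*k - 3), so s_k = R(k)·t_k = k*(k**3 - 2*k**2 - k - 1).
s_(k+1) − s_k = 4*k**3 - 4*k - 3 = t_k.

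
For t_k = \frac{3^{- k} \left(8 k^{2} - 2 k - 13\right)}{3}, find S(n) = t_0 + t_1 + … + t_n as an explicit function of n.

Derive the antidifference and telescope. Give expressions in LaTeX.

t_(k+1)/t_k = (8*k**2 + 14*k - 7)/(3*(8*k**2 - 2*k - 13)).
Normal form (A,B,C) = (1/3, 1, k**2 - k/4 - 13/8).
Key eq: (1/3)·f(k+1) = (1)·f(k) + (k**2 - k/4 - 13/8).
Degrees (0,0,2) ⇒ d ≤ 2.
Coefficient equations give f(k) = -3*(4*k**2 + 3*k - 3)/8.
R(k) = B(k−1)·f(k)/C(k) = -3*(4*k**2 + 3*k - 3)/(8*k**2 - 2*k - 13); s_k = R·t_k = (-4*k**2 - 3*k + 3)/3**k.
s_(k+1) − s_k = (8*k**2 - 2*k - 13)/(3*3**k) = t_k.
s_(n+1) = 3**(-n - 1)*(-4*n**2 - 11*n - 4) and s_(0) = 3, so S(n) = 3**(-n - 1)*(-3**(n + 2) - 4*n**2 - 11*n - 4).

S(n) = 3^{- n - 1} \left(- 3^{n + 2} - 4 n^{2} - 11 n - 4\right)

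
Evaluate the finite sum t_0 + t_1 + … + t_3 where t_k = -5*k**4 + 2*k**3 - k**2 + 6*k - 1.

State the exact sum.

Σ = -400

Compute t_(k+1)/t_k: get (5*k**4 + 18*k**3 + 25*k**2 + 10*k - 1)/(5*k**4 - 2*k**3 + k**2 - 6*k + 1).
A = 1, B = 1, C = k**4 - 2*k**3/5 + k**2/5 - 6*k/5 + 1/5.
Need (1)·f(k+1) − (1)·f(k) = k**4 - 2*k**3/5 + k**2/5 - 6*k/5 + 1/5.
Degrees (0,0,4) ⇒ d ≤ 5.
Solving with deg f ≤ 5: f(k) = k*(k - 2)*(k**3 - k**2 + k - 2)/5.
Then R = B(k−1)f/C = k*(k - 2)*(k**3 - k**2 + k - 2)/(5*k**4 - 2*k**3 + k**2 - 6*k + 1), so s_k = R(k)·t_k = k*(-k**4 + 3*k**3 - 3*k**2 + 4*k - 4).
s_(k+1) − s_k = -5*k**4 + 2*k**3 - k**2 + 6*k - 1 = t_k.
Evaluate s at k=4 and k=0: -400 and 0; difference -400.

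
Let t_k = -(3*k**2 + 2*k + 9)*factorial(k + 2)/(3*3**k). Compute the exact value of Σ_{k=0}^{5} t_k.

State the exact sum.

t_(k+1)/t_k = (k + 3)*(2*k + 3*(k + 1)**2 + 11)/(3*(3*k**2 + 2*k + 9)).
So A=k/3 + 1 and B=1, with C=k**2 + 2*k/3 + 3.
f must satisfy (k/3 + 1)·f(k+1) − (1)·f(k) = k**2 + 2*k/3 + 3.
Degrees (1,0,2) ⇒ d ≤ 1.
Solve for f: f(k) = 3*k - 1 (degree 1 ≤ 1).
So s_k = (B(k−1)f/C)·t_k = (3*(3*k - 1)/(3*k**2 + 2*k + 9))·t_k = -(3*k - 1)*factorial(k + 2)/3**k.
Check: Δs_k = -(3*k**2 + 2*k + 9)*factorial(k + 2)/(3*3**k). ✓
Telescoping: Σ = s_(6) − s_(0) = -76160/81 − (2) = -76322/81.

Σ = -76322/81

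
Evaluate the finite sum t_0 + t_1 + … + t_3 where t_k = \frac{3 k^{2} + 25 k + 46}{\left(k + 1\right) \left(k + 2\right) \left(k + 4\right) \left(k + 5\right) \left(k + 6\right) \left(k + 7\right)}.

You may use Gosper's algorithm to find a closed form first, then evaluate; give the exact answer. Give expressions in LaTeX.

t_(k+1)/t_k = (k + 1)*(k + 4)*(25*k + 3*(k + 1)**2 + 71)/((k + 3)*(k + 8)*(3*k**2 + 25*k + 46)).
Take A(k)=k + 1, B(k)=k + 8, C(k)=k**3 + 34*k**2/3 + 121*k/3 + 46.
Key eq: (k + 1)·f(k+1) = (k + 7)·f(k) + (k**3 + 34*k**2/3 + 121*k/3 + 46).
deg f ≤ 6 (via 1,1,3).
Coefficient equations give f(k) = k*(k + 2)*(k + 3)*(k + 5)*(k**2 + 11*k + 34)/72.
Then R = B(k−1)f/C = k*(k + 2)*(k + 5)*(k + 7)*(k**2 + 11*k + 34)/(24*(3*k**2 + 25*k + 46)), so s_k = R(k)·t_k = k*(k**2 + 11*k + 34)/(24*(k**3 + 11*k**2 + 34*k + 24)).
Check: Δs_k = (3*k**2 + 25*k + 46)/(k**6 + 25*k**5 + 247*k**4 + 1219*k**3 + 3112*k**2 + 3796*k + 1680). ✓
Σ_(k=0)^(3) t_k = s_(4) − s_(0) = 47/1200 − (0) = 47/1200.

Σ = 47/1200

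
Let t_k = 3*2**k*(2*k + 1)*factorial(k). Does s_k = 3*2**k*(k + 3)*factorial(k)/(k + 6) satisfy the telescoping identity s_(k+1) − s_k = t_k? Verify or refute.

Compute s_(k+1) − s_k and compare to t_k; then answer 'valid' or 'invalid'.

Invalid: residual -9*2**k*(2*k**2 + 13*k + 5)*factorial(k)/((k + 6)*(k + 7)) ≠ 0.

s_(k+1) = 6*2**k*(k + 4)*factorial(k + 1)/(k + 7)
s_(k+1) − s_k = 3*2**k*(2*k**3 + 21*k**2 + 58*k + 27)*factorial(k)/((k + 6)*(k + 7))
(s_(k+1) − s_k) − t_k = -9*2**k*(2*k**2 + 13*k + 5)*factorial(k)/((k + 6)*(k + 7))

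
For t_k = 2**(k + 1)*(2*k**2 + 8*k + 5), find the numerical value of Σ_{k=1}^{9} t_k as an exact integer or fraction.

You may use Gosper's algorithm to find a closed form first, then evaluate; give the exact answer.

Step 1: r(k) = 2*(2*k**2 + 12*k + 15)/(2*k**2 + 8*k + 5).
So A=2 and B=1, with C=k**2 + 4*k + 5/2.
f must satisfy (2)·f(k+1) − (1)·f(k) = k**2 + 4*k + 5/2.
d = 2 from the (0,0,2) case.
Solving with deg f ≤ 2: f(k) = (2*k**2 + 1)/2.
Get s_k = R·t_k = 2**(k + 1)*(2*k**2 + 1) with R(k) = B(k−1)f(k)/C(k) = (2*k**2 + 1)/(2*k**2 + 8*k + 5).
Verify: 2**(k + 1)*(2*k**2 + 8*k + 5) matches t_k.
Telescoping: Σ = s_(10) − s_(1) = 411648 − (12) = 411636.

Σ = 411636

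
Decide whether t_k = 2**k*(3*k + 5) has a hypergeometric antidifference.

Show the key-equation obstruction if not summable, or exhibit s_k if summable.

Ratio r(k) = 2*(3*k + 8)/(3*k + 5).
Factor: A=2; B=1; C=k + 5/3.
f must satisfy (2)·f(k+1) − (1)·f(k) = k + 5/3.
Bound: deg f ≤ 1.
Solve for f: f(k) = (3*k - 1)/3 (degree 1 ≤ 1).
Get s_k = R·t_k = 2**k*(3*k - 1) with R(k) = B(k−1)f(k)/C(k) = (3*k - 1)/(3*k + 5).
Δs = 2**k*(3*k + 5), as required.

Yes. s_k = 2**k*(3*k - 1).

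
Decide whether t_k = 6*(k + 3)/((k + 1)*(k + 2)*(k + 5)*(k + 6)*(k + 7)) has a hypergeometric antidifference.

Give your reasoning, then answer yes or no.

Yes. s_k = k*(k**2 + 12*k + 41)/(15*(k**3 + 12*k**2 + 41*k + 30)).

Ratio r(k) = (k + 1)*(k + 4)*(k + 5)/((k + 3)**2*(k + 8)).
Factor: A=k + 1; B=k + 8; C=k**3 + 10*k**2 + 33*k + 36.
f must satisfy (k + 1)·f(k+1) − (k + 7)·f(k) = k**3 + 10*k**2 + 33*k + 36.
From deg A=1, deg B=1, deg C=3: d=6.
Match coefficients ⇒ f(k) = k*(k + 2)*(k + 3)*(k + 4)*(k**2 + 12*k + 41)/90.
Then R = B(k−1)f/C = k*(k + 2)*(k + 7)*(k**2 + 12*k + 41)/(90*(k + 3)), so s_k = R(k)·t_k = k*(k**2 + 12*k + 41)/(15*(k**3 + 12*k**2 + 41*k + 30)).
Δs = 6*(k + 3)/(k**5 + 21*k**4 + 163*k**3 + 567*k**2 + 844*k + 420), as required.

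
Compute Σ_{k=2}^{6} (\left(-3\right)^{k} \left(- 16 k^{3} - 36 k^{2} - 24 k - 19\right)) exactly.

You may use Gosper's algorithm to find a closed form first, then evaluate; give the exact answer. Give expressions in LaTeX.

r(k) = 3*(-16*k**3 - 84*k**2 - 144*k - 95)/(16*k**3 + 36*k**2 + 24*k + 19) after simplifying.
Take A(k)=-3, B(k)=1, C(k)=k**3 + 9*k**2/4 + 3*k/2 + 19/16.
Set up (-3)·f(k+1) − (1)·f(k) − (k**3 + 9*k**2/4 + 3*k/2 + 19/16) = 0.
Degrees (0,0,3) ⇒ d ≤ 3.
Solve for f: f(k) = -(4*k**3 - 3*k + 4)/16 (degree 3 ≤ 3).
Get s_k = R·t_k = (-3)**k*(4*k**3 - 3*k + 4) with R(k) = B(k−1)f(k)/C(k) = -(4*k**3 - 3*k + 4)/(16*k**3 + 36*k**2 + 24*k + 19).
Verify: (-3)**k*(-4*k**3 + 12*k - 12*(k + 1)**3 - 7) matches t_k.
Sum = s_(7) − s_(2); s_(7) = -2963385, s_(2) = 270 ⇒ -2963655.

Σ = -2963655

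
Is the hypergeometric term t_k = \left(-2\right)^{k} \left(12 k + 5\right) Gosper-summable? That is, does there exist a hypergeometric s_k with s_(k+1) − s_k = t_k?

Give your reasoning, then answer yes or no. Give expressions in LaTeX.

Yes. s_k = \left(-2\right)^{k} \left(1 - 4 k\right).

Compute t_(k+1)/t_k: get 2*(-12*k - 17)/(12*k + 5).
Gosper form: A/B · C(k+1)/C(k) with A=-2, B=1, C=k + 5/12.
Need (-2)·f(k+1) − (1)·f(k) = k + 5/12.
From deg A=0, deg B=0, deg C=1: d=1.
Solving with deg f ≤ 1: f(k) = -(4*k - 1)/12.
Get s_k = R·t_k = (-2)**k*(1 - 4*k) with R(k) = B(k−1)f(k)/C(k) = -(4*k - 1)/(12*k + 5).
Check: Δs_k = (-2)**k*(12*k + 5). ✓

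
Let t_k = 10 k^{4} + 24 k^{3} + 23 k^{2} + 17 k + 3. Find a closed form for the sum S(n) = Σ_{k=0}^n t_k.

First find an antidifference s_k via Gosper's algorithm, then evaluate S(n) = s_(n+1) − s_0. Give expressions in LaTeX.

S(n) = 2 n^{5} + 11 n^{4} + 23 n^{3} + 26 n^{2} + 15 n + 3

r(k) = (10*k**4 + 64*k**3 + 155*k**2 + 175*k + 77)/(10*k**4 + 24*k**3 + 23*k**2 + 17*k + 3) after simplifying.
So A=1 and B=1, with C=k**4 + 12*k**3/5 + 23*k**2/10 + 17*k/10 + 3/10.
f must satisfy (1)·f(k+1) − (1)·f(k) = k**4 + 12*k**3/5 + 23*k**2/10 + 17*k/10 + 3/10.
From deg A=0, deg B=0, deg C=4: d=5.
Solving with deg f ≤ 5: f(k) = k*(k**2 + k - 1)*(2*k**2 - k + 2)/10.
R(k) = B(k−1)·f(k)/C(k) = k*(k**2 + k - 1)*(2*k**2 - k + 2)/(10*k**4 + 24*k**3 + 23*k**2 + 17*k + 3); s_k = R·t_k = k*(2*k**4 + k**3 - k**2 + 3*k - 2).
Verify: 10*k**4 + 24*k**3 + 23*k**2 + 17*k + 3 matches t_k.
s_(n+1) = 2*n**5 + 11*n**4 + 23*n**3 + 26*n**2 + 15*n + 3 and s_(0) = 0, so S(n) = 2*n**5 + 11*n**4 + 23*n**3 + 26*n**2 + 15*n + 3.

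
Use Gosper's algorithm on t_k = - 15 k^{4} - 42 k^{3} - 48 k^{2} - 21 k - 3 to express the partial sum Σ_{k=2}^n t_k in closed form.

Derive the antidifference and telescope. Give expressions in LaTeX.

S(n) = - 3 n^{5} - 18 n^{4} - 42 n^{3} - 45 n^{2} - 21 n + 129

Ratio r(k) = (5*k**4 + 34*k**3 + 88*k**2 + 101*k + 43)/(5*k**4 + 14*k**3 + 16*k**2 + 7*k + 1).
So A=1 and B=1, with C=k**4 + 14*k**3/5 + 16*k**2/5 + 7*k/5 + 1/5.
Key eq: (1)·f(k+1) = (1)·f(k) + (k**4 + 14*k**3/5 + 16*k**2/5 + 7*k/5 + 1/5).
d = 5 from the (0,0,4) case.
Coefficient equations give f(k) = k**2*(k**3 + k**2 - 1)/5.
Certificate R = B(k−1)f/C = k**2*(k**3 + k**2 - 1)/(5*k**4 + 14*k**3 + 16*k**2 + 7*k + 1) gives s_k = 3*k**2*(-k**3 - k**2 + 1).
Verify: -15*k**4 - 42*k**3 - 48*k**2 - 21*k - 3 matches t_k.
s_(n+1) = -3*n**5 - 18*n**4 - 42*n**3 - 45*n**2 - 21*n - 3 and s_(2) = -132, so S(n) = -3*n**5 - 18*n**4 - 42*n**3 - 45*n**2 - 21*n + 129.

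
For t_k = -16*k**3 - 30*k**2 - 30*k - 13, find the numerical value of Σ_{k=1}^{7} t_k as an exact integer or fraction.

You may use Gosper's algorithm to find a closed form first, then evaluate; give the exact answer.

r(k) = (16*k**3 + 78*k**2 + 138*k + 89)/(16*k**3 + 30*k**2 + 30*k + 13) after simplifying.
Take A(k)=1, B(k)=1, C(k)=k**3 + 15*k**2/8 + 15*k/8 + 13/16.
Set up (1)·f(k+1) − (1)·f(k) − (k**3 + 15*k**2/8 + 15*k/8 + 13/16) = 0.
deg f ≤ 4 (via 0,0,3).
A polynomial solution: f(k) = k*(4*k**3 + 2*k**2 + 4*k + 3)/16.
So s_k = (B(k−1)f/C)·t_k = (k*(4*k**3 + 2*k**2 + 4*k + 3)/(16*k**3 + 30*k**2 + 30*k + 13))·t_k = k*(-4*k**3 - 2*k**2 - 4*k - 3).
Verify: -16*k**3 - 30*k**2 - 30*k - 13 matches t_k.
Σ_(k=1)^(7) t_k = s_(8) − s_(1) = -17688 − (-13) = -17675.

Σ = -17675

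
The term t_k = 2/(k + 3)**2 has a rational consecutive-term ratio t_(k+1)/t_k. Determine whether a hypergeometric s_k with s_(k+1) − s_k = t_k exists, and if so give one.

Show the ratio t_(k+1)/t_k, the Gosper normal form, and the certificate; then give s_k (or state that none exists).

Compute t_(k+1)/t_k: get (k + 3)**2/(k + 4)**2.
Gosper form: A/B · C(k+1)/C(k) with A=k**2 + 6*k + 9, B=k**2 + 8*k + 16, C=1.
Key eq: (k**2 + 6*k + 9)·f(k+1) = (k**2 + 6*k + 9)·f(k) + (1).
Degrees (2,2,0) ⇒ d ≤ 0.
Generic f = c0 gives residual -1; -1 = 0 cannot hold, so t_k is not Gosper-summable.

none — t_k is not Gosper-summable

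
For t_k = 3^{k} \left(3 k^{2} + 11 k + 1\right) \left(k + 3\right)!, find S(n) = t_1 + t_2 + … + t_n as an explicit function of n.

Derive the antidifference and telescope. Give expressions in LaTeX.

t_(k+1)/t_k = 3*(3*k**3 + 29*k**2 + 83*k + 60)/(3*k**2 + 11*k + 1).
Factor: A=3*k + 12; B=1; C=k**2 + 11*k/3 + 1/3.
Key eq: (3*k + 12)·f(k+1) = (1)·f(k) + (k**2 + 11*k/3 + 1/3).
Degrees (1,0,2) ⇒ d ≤ 1.
Solving with deg f ≤ 1: f(k) = (k - 1)/3.
Then R = B(k−1)f/C = (k - 1)/(3*k**2 + 11*k + 1), so s_k = R(k)·t_k = 3**k*(k - 1)*factorial(k + 3).
Δs = 3**k*(3*k**2 + 11*k + 1)*factorial(k + 3), as required.
Telescope: S(n) = s_(n+1) − s_(1) = 3**(n + 1)*n*factorial(n + 4) − (0) = 3**(n + 1)*n*factorial(n + 4).

S(n) = 3^{n + 1} n \left(n + 4\right)!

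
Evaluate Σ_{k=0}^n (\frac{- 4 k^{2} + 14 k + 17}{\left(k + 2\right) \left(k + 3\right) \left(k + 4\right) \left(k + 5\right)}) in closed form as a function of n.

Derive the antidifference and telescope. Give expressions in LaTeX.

The ratio is (k + 2)*(14*k - 4*(k + 1)**2 + 31)/((k + 6)*(-4*k**2 + 14*k + 17)).
A = k + 2, B = k + 6, C = k**2 - 7*k/2 - 17/4.
Set up (k + 2)·f(k+1) − (k + 5)·f(k) − (k**2 - 7*k/2 - 17/4) = 0.
deg f ≤ 3 (via 1,1,2).
Solving with deg f ≤ 3: f(k) = -k*(k**2 + 105*k + 98)/96.
R(k) = B(k−1)·f(k)/C(k) = -k*(k + 5)*(k**2 + 105*k + 98)/(24*(4*k**2 - 14*k - 17)); s_k = R·t_k = k*(k**2 + 105*k + 98)/(24*(k + 2)*(k + 3)*(k + 4)).
s_(k+1) − s_k = (-4*k**2 + 14*k + 17)/(k**4 + 14*k**3 + 71*k**2 + 154*k + 120) = t_k.
Telescope: S(n) = s_(n+1) − s_(0) = (n**3 + 108*n**2 + 311*n + 204)/(24*(n**3 + 12*n**2 + 47*n + 60)) − (0) = (n**3 + 108*n**2 + 311*n + 204)/(24*(n**3 + 12*n**2 + 47*n + 60)).

S(n) = \frac{n^{3} + 108 n^{2} + 311 n + 204}{24 \left(n^{3} + 12 n^{2} + 47 n + 60\right)}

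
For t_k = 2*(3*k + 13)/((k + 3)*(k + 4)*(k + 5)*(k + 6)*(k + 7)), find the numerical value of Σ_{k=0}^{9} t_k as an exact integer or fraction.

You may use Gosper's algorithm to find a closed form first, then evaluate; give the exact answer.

Ratio r(k) = (k + 3)*(3*k + 16)/((k + 8)*(3*k + 13)).
A = k + 3, B = k + 8, C = k + 13/3.
Set up (k + 3)·f(k+1) − (k + 7)·f(k) − (k + 13/3) = 0.
Bound: deg f ≤ 4.
Solving with deg f ≤ 4: f(k) = k*(k + 4)*(k**2 + 14*k + 63)/270.
Certificate R = B(k−1)f/C = k*(k + 4)*(k + 7)*(k**2 + 14*k + 63)/(90*(3*k + 13)) gives s_k = k*(k**2 + 14*k + 63)/(45*(k**3 + 14*k**2 + 63*k + 90)).
s_(k+1) − s_k = 2*(3*k + 13)/(k**5 + 25*k**4 + 245*k**3 + 1175*k**2 + 2754*k + 2520) = t_k.
Evaluate s at k=10 and k=0: 101/4680 and 0; difference 101/4680.

Σ = 101/4680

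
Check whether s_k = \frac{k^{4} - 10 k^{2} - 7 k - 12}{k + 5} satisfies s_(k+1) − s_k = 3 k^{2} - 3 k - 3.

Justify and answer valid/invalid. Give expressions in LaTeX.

s_(k+1) = (-7*k + (k + 1)**4 - 10*(k + 1)**2 - 19)/(k + 6)
s_(k+1) − s_k = (3*k**4 + 26*k**3 + 24*k**2 - 89*k - 68)/(k**2 + 11*k + 30)
(s_(k+1) − s_k) − t_k = 2*(-2*k**3 - 15*k**2 + 17*k + 11)/(k**2 + 11*k + 30)

Invalid: residual \frac{2 \left(- 2 k^{3} - 15 k^{2} + 17 k + 11\right)}{k^{2} + 11 k + 30} ≠ 0.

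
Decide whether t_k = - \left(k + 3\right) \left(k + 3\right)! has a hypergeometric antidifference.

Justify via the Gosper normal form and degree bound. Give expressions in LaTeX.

Compute t_(k+1)/t_k: get (k + 4)**2/(k + 3).
A = k + 4, B = 1, C = k + 3.
f must satisfy (k + 4)·f(k+1) − (1)·f(k) = k + 3.
Bound: deg f ≤ 0.
Coefficient equations give f(k) = 1.
R(k) = B(k−1)·f(k)/C(k) = 1/(k + 3); s_k = R·t_k = -factorial(k + 3).
Δs = -(k + 3)*factorial(k + 3), as required.

Yes. s_k = - \left(k + 3\right)!.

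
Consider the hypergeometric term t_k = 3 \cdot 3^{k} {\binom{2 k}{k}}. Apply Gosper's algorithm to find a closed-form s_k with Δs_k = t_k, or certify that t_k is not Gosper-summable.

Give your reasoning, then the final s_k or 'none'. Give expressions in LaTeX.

no hypergeometric antidifference exists

The ratio is 6*(2*k + 1)/(k + 1).
Gosper form: A/B · C(k+1)/C(k) with A=12*k + 6, B=k + 1, C=1.
Set up (12*k + 6)·f(k+1) − (k)·f(k) − (1) = 0.
Bound: deg f ≤ -1.
deg f ≤ -1 is impossible — no certificate.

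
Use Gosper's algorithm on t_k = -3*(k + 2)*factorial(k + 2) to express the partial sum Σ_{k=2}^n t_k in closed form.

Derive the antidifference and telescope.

Step 1: r(k) = (k + 3)**2/(k + 2).
Normal form (A,B,C) = (k + 3, 1, k + 2).
Set up (k + 3)·f(k+1) − (1)·f(k) − (k + 2) = 0.
Degrees (1,0,1) ⇒ d ≤ 0.
Solve for f: f(k) = 1 (degree 0 ≤ 0).
R(k) = B(k−1)·f(k)/C(k) = 1/(k + 2); s_k = R·t_k = -3*factorial(k + 2).
Δs = -3*(k + 2)*factorial(k + 2), as required.
Σ_(k=2)^n t_k = s_(n+1) − s_(2) = (-3*factorial(n + 3)) − (-72), i.e. 72 - 3*factorial(n + 3).

S(n) = 72 - 3*factorial(n + 3)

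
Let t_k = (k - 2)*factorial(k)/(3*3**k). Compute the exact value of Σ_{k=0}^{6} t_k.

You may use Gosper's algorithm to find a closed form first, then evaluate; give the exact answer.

Σ = 317/243

Compute t_(k+1)/t_k: get (k**2 - 1)/(3*(k - 2)).
Take A(k)=k/3 + 1/3, B(k)=1, C(k)=k - 2.
Key eq: (k/3 + 1/3)·f(k+1) = (1)·f(k) + (k - 2).
Bound: deg f ≤ 0.
Solving with deg f ≤ 0: f(k) = 3.
Then R = B(k−1)f/C = 3/(k - 2), so s_k = R(k)·t_k = factorial(k)/3**k.
s_(k+1) − s_k = (k - 2)*factorial(k)/(3*3**k) = t_k.
Σ_(k=0)^(6) t_k = s_(7) − s_(0) = 560/243 − (1) = 317/243.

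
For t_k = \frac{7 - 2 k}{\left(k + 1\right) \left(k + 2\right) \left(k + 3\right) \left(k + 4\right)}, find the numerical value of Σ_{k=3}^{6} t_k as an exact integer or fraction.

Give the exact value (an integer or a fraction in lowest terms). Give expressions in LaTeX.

Step 1: r(k) = (k + 1)*(2*k - 5)/((k + 5)*(2*k - 7)).
Take A(k)=k + 1, B(k)=k + 5, C(k)=k - 7/2.
Solve (k + 1)·f(k+1) − (k + 4)·f(k) = k - 7/2.
Bound: deg f ≤ 3.
Coefficient equations give f(k) = -k*(k**2 + 6*k + 14)/6.
Get s_k = R·t_k = k*(k**2 + 6*k + 14)/(3*(k + 1)*(k + 2)*(k + 3)) with R(k) = B(k−1)f(k)/C(k) = -k*(k + 4)*(k**2 + 6*k + 14)/(3*(2*k - 7)).
s_(k+1) − s_k = (7 - 2*k)/(k**4 + 10*k**3 + 35*k**2 + 50*k + 24) = t_k.
Sum = s_(7) − s_(3); s_(7) = 49/144, s_(3) = 41/120 ⇒ -1/720.

Σ = -1/720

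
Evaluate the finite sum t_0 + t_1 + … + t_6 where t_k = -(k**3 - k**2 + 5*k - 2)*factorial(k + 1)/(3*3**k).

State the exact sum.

Σ = -156800/243

Step 1: r(k) = (k + 2)*(5*k + (k + 1)**3 - (k + 1)**2 + 3)/(3*(k**3 - k**2 + 5*k - 2)).
Gosper form: A/B · C(k+1)/C(k) with A=k/3 + 2/3, B=1, C=k**3 - k**2 + 5*k - 2.
f must satisfy (k/3 + 2/3)·f(k+1) − (1)·f(k) = k**3 - k**2 + 5*k - 2.
Degrees (1,0,3) ⇒ d ≤ 2.
Solve for f: f(k) = 3*k*(k - 2) (degree 2 ≤ 2).
So s_k = (B(k−1)f/C)·t_k = (3*k*(k - 2)/(k**3 - k**2 + 5*k - 2))·t_k = -k*(k - 2)*factorial(k + 1)/3**k.
Verify: -(k**3 - k**2 + 5*k - 2)*factorial(k + 1)/(3*3**k) matches t_k.
Sum = s_(7) − s_(0); s_(7) = -156800/243, s_(0) = 0 ⇒ -156800/243.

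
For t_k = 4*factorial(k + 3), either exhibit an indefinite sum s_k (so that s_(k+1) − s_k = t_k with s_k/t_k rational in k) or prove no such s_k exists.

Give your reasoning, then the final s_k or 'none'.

no hypergeometric antidifference exists

The ratio is k + 4.
Factor: A=k + 4; B=1; C=1.
Need (k + 4)·f(k+1) − (1)·f(k) = 1.
d = -1 from the (1,0,0) case.
deg f ≤ -1 is impossible — no certificate.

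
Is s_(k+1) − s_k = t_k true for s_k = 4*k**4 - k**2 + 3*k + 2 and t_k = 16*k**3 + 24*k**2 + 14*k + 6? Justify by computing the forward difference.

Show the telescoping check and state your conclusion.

s_(k+1) = 3*k + 4*(k + 1)**4 - (k + 1)**2 + 5
s_(k+1) − s_k = 16*k**3 + 24*k**2 + 14*k + 6
(s_(k+1) − s_k) − t_k = 0

Valid: the claim telescopes to t_k.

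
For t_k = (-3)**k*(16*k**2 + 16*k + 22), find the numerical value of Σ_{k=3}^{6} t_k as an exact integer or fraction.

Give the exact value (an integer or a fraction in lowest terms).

The ratio is 3*(-8*k**2 - 24*k - 27)/(8*k**2 + 8*k + 11).
A = -3, B = 1, C = k**2 + k + 11/8.
Set up (-3)·f(k+1) − (1)·f(k) − (k**2 + k + 11/8) = 0.
deg f ≤ 2 (via 0,0,2).
Solving with deg f ≤ 2: f(k) = -(2*k**2 - k + 2)/8.
Get s_k = R·t_k = 2*(-3)**k*(-2*k**2 + k - 2) with R(k) = B(k−1)f(k)/C(k) = -(2*k**2 - k + 2)/(8*k**2 + 8*k + 11).
Δs = (-3)**k*(16*k**2 + 16*k + 22), as required.
Sum = s_(7) − s_(3); s_(7) = 406782, s_(3) = 918 ⇒ 405864.

Σ = 405864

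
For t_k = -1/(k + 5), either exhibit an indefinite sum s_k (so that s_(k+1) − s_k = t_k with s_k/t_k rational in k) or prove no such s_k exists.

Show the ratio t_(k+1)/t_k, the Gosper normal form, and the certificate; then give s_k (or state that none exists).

r(k) = (k + 5)/(k + 6) after simplifying.
A = k + 5, B = k + 6, C = 1.
Solve (k + 5)·f(k+1) − (k + 5)·f(k) = 1.
From deg A=1, deg B=1, deg C=0: d=0.
f = c0 ⇒ A·f(k+1) − B(k−1)·f(k) − C = -1. The system {-1 = 0} is inconsistent; no antidifference.

none (Gosper's algorithm certifies no s_k)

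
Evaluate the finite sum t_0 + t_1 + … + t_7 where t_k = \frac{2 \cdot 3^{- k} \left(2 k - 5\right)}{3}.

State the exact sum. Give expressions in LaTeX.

Σ = -8752/2187

Ratio r(k) = (2*k - 3)/(3*(2*k - 5)).
Factor: A=1/3; B=1; C=k - 5/2.
Solve (1/3)·f(k+1) − (1)·f(k) = k - 5/2.
d = 1 from the (0,0,1) case.
Solving with deg f ≤ 1: f(k) = -3*(k - 2)/2.
Then R = B(k−1)f/C = -3*(k - 2)/(2*k - 5), so s_k = R(k)·t_k = 2*(2 - k)/3**k.
s_(k+1) − s_k = 2*(2*k - 5)/(3*3**k) = t_k.
Evaluate s at k=8 and k=0: -4/2187 and 4; difference -8752/2187.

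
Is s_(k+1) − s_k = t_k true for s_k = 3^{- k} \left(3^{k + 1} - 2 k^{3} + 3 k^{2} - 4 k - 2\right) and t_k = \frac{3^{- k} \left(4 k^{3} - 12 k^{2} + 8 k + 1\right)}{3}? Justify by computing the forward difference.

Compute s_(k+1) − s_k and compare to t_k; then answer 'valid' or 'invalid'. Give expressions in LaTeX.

Valid: the claim telescopes to t_k.

s_(k+1) = (9*3**k - 2*k**3 - 3*k**2 - 4*k - 5)/(3*3**k)
s_(k+1) − s_k = (4*k**3 - 12*k**2 + 8*k + 1)/(3*3**k)
(s_(k+1) − s_k) − t_k = 0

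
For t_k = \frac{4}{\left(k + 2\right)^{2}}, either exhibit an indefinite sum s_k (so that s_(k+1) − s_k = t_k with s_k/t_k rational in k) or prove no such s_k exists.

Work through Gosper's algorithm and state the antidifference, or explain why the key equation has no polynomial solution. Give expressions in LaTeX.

r(k) = (k + 2)**2/(k + 3)**2 after simplifying.
Factor: A=k**2 + 4*k + 4; B=k**2 + 6*k + 9; C=1.
f must satisfy (k**2 + 4*k + 4)·f(k+1) − (k**2 + 4*k + 4)·f(k) = 1.
Degrees (2,2,0) ⇒ d ≤ 0.
Write f(k) = c0. Then LHS − RHS = -1, requiring -1 = 0: contradictory. No certificate.

no hypergeometric antidifference exists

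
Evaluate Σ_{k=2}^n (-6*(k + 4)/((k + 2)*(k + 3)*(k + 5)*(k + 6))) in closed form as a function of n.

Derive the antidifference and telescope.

S(n) = 3*(-n**2 - 9*n + 10)/(28*(n**2 + 9*n + 18))

Ratio r(k) = (k + 2)*(k + 5)**2/((k + 4)**2*(k + 7)).
Factor: A=k + 2; B=k + 7; C=k**2 + 8*k + 16.
Solve (k + 2)·f(k+1) − (k + 6)·f(k) = k**2 + 8*k + 16.
From deg A=1, deg B=1, deg C=2: d=4.
Solving with deg f ≤ 4: f(k) = k*(k + 3)*(k + 4)*(k + 7)/20.
So s_k = (B(k−1)f/C)·t_k = (k*(k + 3)*(k + 6)*(k + 7)/(20*(k + 4)))·t_k = 3*k*(-k - 7)/(10*(k**2 + 7*k + 10)).
s_(k+1) − s_k = 6*(-k - 4)/(k**4 + 16*k**3 + 91*k**2 + 216*k + 180) = t_k.
Σ_(k=2)^n t_k = s_(n+1) − s_(2) = (3*(-n**2 - 9*n - 8)/(10*(n**2 + 9*n + 18))) − (-27/140), i.e. 3*(-n**2 - 9*n + 10)/(28*(n**2 + 9*n + 18)).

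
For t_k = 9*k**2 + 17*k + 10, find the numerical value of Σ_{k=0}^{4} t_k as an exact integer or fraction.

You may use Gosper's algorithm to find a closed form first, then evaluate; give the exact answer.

Σ = 490

The ratio is (9*k**2 + 35*k + 36)/(9*k**2 + 17*k + 10).
So A=1 and B=1, with C=k**2 + 17*k/9 + 10/9.
Need (1)·f(k+1) − (1)·f(k) = k**2 + 17*k/9 + 10/9.
Degrees (0,0,2) ⇒ d ≤ 3.
Solve for f: f(k) = k*(3*k**2 + 4*k + 3)/9 (degree 3 ≤ 3).
Then R = B(k−1)f/C = k*(3*k**2 + 4*k + 3)/(9*k**2 + 17*k + 10), so s_k = R(k)·t_k = k*(3*k**2 + 4*k + 3).
Δs = 9*k**2 + 17*k + 10, as required.
Sum = s_(5) − s_(0); s_(5) = 490, s_(0) = 0 ⇒ 490.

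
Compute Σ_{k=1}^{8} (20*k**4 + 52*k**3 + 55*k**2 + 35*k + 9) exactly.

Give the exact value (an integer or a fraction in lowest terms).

t_(k+1)/t_k = (20*k**4 + 132*k**3 + 331*k**2 + 381*k + 171)/(20*k**4 + 52*k**3 + 55*k**2 + 35*k + 9).
Factor: A=1; B=1; C=k**4 + 13*k**3/5 + 11*k**2/4 + 7*k/4 + 9/20.
Solve (1)·f(k+1) − (1)·f(k) = k**4 + 13*k**3/5 + 11*k**2/4 + 7*k/4 + 9/20.
d = 5 from the (0,0,4) case.
Coefficient equations give f(k) = k**2*(4*k**3 + 3*k**2 - k + 3)/20.
Get s_k = R·t_k = k**2*(4*k**3 + 3*k**2 - k + 3) with R(k) = B(k−1)f(k)/C(k) = k**2*(4*k**3 + 3*k**2 - k + 3)/((2*k + 1)*(10*k**3 + 21*k**2 + 17*k + 9)).
s_(k+1) − s_k = 20*k**4 + 52*k**3 + 55*k**2 + 35*k + 9 = t_k.
Sum = s_(9) − s_(1); s_(9) = 255393, s_(1) = 9 ⇒ 255384.

Σ = 255384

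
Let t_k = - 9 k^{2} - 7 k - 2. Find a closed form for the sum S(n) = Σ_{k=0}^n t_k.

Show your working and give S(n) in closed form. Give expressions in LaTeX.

S(n) = - 3 n^{3} - 8 n^{2} - 7 n - 2

Compute t_(k+1)/t_k: get (9*k**2 + 25*k + 18)/(9*k**2 + 7*k + 2).
Factor: A=1; B=1; C=k**2 + 7*k/9 + 2/9.
Set up (1)·f(k+1) − (1)·f(k) − (k**2 + 7*k/9 + 2/9) = 0.
Degrees (0,0,2) ⇒ d ≤ 3.
Solve for f: f(k) = k**2*(3*k - 1)/9 (degree 3 ≤ 3).
Certificate R = B(k−1)f/C = k**2*(3*k - 1)/(9*k**2 + 7*k + 2) gives s_k = k**2*(1 - 3*k).
s_(k+1) − s_k = -9*k**2 - 7*k - 2 = t_k.
Telescope: S(n) = s_(n+1) − s_(0) = -3*n**3 - 8*n**2 - 7*n - 2 − (0) = -3*n**3 - 8*n**2 - 7*n - 2.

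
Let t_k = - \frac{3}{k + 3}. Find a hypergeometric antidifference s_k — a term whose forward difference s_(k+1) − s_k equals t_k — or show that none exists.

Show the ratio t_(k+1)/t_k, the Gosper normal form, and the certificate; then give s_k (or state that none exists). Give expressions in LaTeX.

Compute t_(k+1)/t_k: get (k + 3)/(k + 4).
A = k + 3, B = k + 4, C = 1.
Solve (k + 3)·f(k+1) − (k + 3)·f(k) = 1.
From deg A=1, deg B=1, deg C=0: d=0.
Put f(k) = c0: A·f(k+1) − B(k−1)·f(k) − C = -1; need -1 = 0 — inconsistent ⇒ no f, not summable.

none (Gosper's algorithm certifies no s_k)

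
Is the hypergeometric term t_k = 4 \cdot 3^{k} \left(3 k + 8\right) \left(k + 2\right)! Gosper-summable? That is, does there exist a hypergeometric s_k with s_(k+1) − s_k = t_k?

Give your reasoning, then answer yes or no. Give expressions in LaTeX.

r(k) = 3*(k + 3)*(3*k + 11)/(3*k + 8) after simplifying.
So A=3*k + 9 and B=1, with C=k + 8/3.
Set up (3*k + 9)·f(k+1) − (1)·f(k) − (k + 8/3) = 0.
Degrees (1,0,1) ⇒ d ≤ 0.
Match coefficients ⇒ f(k) = 1/3.
Certificate R = B(k−1)f/C = 1/(3*k + 8) gives s_k = 4*3**k*factorial(k + 2).
s_(k+1) − s_k = 4*3**k*(3*k + 8)*factorial(k + 2) = t_k.

Yes. s_k = 4 \cdot 3^{k} \left(k + 2\right)!.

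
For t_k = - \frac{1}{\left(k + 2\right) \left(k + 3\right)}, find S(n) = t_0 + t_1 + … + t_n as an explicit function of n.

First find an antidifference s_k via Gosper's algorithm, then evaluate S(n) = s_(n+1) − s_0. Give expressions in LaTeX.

t_(k+1)/t_k = (k + 2)/(k + 4).
Factor: A=k + 2; B=k + 4; C=1.
Key eq: (k + 2)·f(k+1) = (k + 3)·f(k) + (1).
Degrees (1,1,0) ⇒ d ≤ 1.
Solve for f: f(k) = k/2 (degree 1 ≤ 1).
R(k) = B(k−1)·f(k)/C(k) = k*(k + 3)/2; s_k = R·t_k = -k/(2*k + 4).
Verify: -1/(k**2 + 5*k + 6) matches t_k.
Σ_(k=0)^n t_k = s_(n+1) − s_(0) = ((-n - 1)/(2*(n + 3))) − (0), i.e. (-n - 1)/(2*(n + 3)).

S(n) = \frac{- n - 1}{2 \left(n + 3\right)}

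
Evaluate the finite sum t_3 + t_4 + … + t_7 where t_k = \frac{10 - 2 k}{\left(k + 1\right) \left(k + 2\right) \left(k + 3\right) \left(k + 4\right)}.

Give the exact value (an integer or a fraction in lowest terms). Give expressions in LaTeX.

Σ = 1/198

Ratio r(k) = (k - 4)*(k + 1)/((k - 5)*(k + 5)).
Gosper form: A/B · C(k+1)/C(k) with A=k + 1, B=k + 5, C=k - 5.
Need (k + 1)·f(k+1) − (k + 4)·f(k) = k - 5.
From deg A=1, deg B=1, deg C=1: d=3.
Match coefficients ⇒ f(k) = -k*(k**2 + 6*k + 13)/4.
So s_k = (B(k−1)f/C)·t_k = (-k*(k + 4)*(k**2 + 6*k + 13)/(4*(k - 5)))·t_k = k*(k**2 + 6*k + 13)/(2*(k + 1)*(k + 2)*(k + 3)).
Check: Δs_k = 2*(5 - k)/(k**4 + 10*k**3 + 35*k**2 + 50*k + 24). ✓
Σ_(k=3)^(7) t_k = s_(8) − s_(3) = 50/99 − (1/2) = 1/198.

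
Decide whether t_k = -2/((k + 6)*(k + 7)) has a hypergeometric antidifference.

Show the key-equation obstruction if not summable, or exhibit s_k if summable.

Yes. s_k = -k/(3*k + 18).

Ratio r(k) = (k + 6)/(k + 8).
Take A(k)=k + 6, B(k)=k + 8, C(k)=1.
f must satisfy (k + 6)·f(k+1) − (k + 7)·f(k) = 1.
d = 1 from the (1,1,0) case.
Solve for f: f(k) = k/6 (degree 1 ≤ 1).
Get s_k = R·t_k = -k/(3*k + 18) with R(k) = B(k−1)f(k)/C(k) = k*(k + 7)/6.
Check: Δs_k = -2/(k**2 + 13*k + 42). ✓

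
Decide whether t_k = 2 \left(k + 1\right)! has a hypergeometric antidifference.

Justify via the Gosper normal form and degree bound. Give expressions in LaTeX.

r(k) = k + 2 after simplifying.
So A=k + 2 and B=1, with C=1.
Key eq: (k + 2)·f(k+1) = (1)·f(k) + (1).
Degrees (1,0,0) ⇒ d ≤ -1.
Bound -1 < 0, so the key equation has no polynomial solution.

No — negative degree bound, so no certificate f.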